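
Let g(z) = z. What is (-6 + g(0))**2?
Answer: 36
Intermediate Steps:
(-6 + g(0))**2 = (-6 + 0)**2 = (-6)**2 = 36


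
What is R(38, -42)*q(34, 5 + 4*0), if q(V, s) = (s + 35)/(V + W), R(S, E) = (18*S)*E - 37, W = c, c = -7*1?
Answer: -1150600/27 ≈ -42615.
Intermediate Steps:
c = -7
W = -7
R(S, E) = -37 + 18*E*S (R(S, E) = 18*E*S - 37 = -37 + 18*E*S)
q(V, s) = (35 + s)/(-7 + V) (q(V, s) = (s + 35)/(V - 7) = (35 + s)/(-7 + V))
R(38, -42)*q(34, 5 + 4*0) = (-37 + 18*(-42)*38)*((35 + (5 + 4*0))/(-7 + 34)) = (-37 - 28728)*((35 + (5 + 0))/27) = -28765*(35 + 5)/27 = -28765*40/27 = -1150600/27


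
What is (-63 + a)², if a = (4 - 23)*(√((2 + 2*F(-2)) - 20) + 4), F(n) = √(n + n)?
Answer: (139 + 19*√2*√(-9 + 2*I))² ≈ 15298.0 + 23990.0*I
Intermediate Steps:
F(n) = √2*√n (F(n) = √(2*n) = √2*√n)
a = -76 - 19*√(-18 + 4*I) (a = (4 - 23)*(√((2 + 2*(√2*√(-2))) - 20) + 4) = -19*(√((2 + 2*(√2*(I*√2))) - 20) + 4) = -19*(√((2 + 2*(2*I)) - 20) + 4) = -19*(√((2 + 4*I) - 20) + 4) = -19*(√(-18 + 4*I) + 4) = -19*(4 + √(-18 + 4*I)) = -76 - 19*√(-18 + 4*I) ≈ -84.903 - 81.1*I)
(-63 + a)² = (-63 + (-76 - 19*√(-18 + 4*I)))² = (-139 - 19*√(-18 + 4*I))²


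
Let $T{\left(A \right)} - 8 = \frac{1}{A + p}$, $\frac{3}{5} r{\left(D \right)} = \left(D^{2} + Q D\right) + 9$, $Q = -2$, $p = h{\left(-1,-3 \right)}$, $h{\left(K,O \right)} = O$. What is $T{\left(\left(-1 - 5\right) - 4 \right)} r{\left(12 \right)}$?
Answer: $\frac{22145}{13} \approx 1703.5$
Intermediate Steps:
$p = -3$
$r{\left(D \right)} = 15 - \frac{10 D}{3} + \frac{5 D^{2}}{3}$ ($r{\left(D \right)} = \frac{5 \left(\left(D^{2} - 2 D\right) + 9\right)}{3} = \frac{5 \left(9 + D^{2} - 2 D\right)}{3} = 15 - \frac{10 D}{3} + \frac{5 D^{2}}{3}$)
$T{\left(A \right)} = 8 + \frac{1}{-3 + A}$ ($T{\left(A \right)} = 8 + \frac{1}{A - 3} = 8 + \frac{1}{-3 + A}$)
$T{\left(\left(-1 - 5\right) - 4 \right)} r{\left(12 \right)} = \frac{-23 + 8 \left(\left(-1 - 5\right) - 4\right)}{-3 - 10} \left(15 - 40 + \frac{5 \cdot 12^{2}}{3}\right) = \frac{-23 + 8 \left(-6 - 4\right)}{-3 - 10} \left(15 - 40 + \frac{5}{3} \cdot 144\right) = \frac{-23 + 8 \left(-10\right)}{-3 - 10} \left(15 - 40 + 240\right) = \frac{-23 - 80}{-13} \cdot 215 = \left(- \frac{1}{13}\right) \left(-103\right) 215 = \frac{103}{13} \cdot 215 = \frac{22145}{13}$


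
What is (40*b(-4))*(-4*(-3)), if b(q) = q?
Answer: -1920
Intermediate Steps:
(40*b(-4))*(-4*(-3)) = (40*(-4))*(-4*(-3)) = -160*12 = -1920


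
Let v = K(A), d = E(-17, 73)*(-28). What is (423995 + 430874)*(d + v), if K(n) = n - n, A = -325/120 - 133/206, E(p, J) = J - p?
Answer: -2154269880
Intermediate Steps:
d = -2520 (d = (73 - 1*(-17))*(-28) = (73 + 17)*(-28) = 90*(-28) = -2520)
A = -8291/2472 (A = -325*1/120 - 133*1/206 = -65/24 - 133/206 = -8291/2472 ≈ -3.3540)
K(n) = 0
v = 0
(423995 + 430874)*(d + v) = (423995 + 430874)*(-2520 + 0) = 854869*(-2520) = -2154269880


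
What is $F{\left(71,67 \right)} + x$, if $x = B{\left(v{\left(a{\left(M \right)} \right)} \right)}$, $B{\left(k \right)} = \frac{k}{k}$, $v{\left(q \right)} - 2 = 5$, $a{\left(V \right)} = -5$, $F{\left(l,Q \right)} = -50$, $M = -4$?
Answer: $-49$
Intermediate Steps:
$v{\left(q \right)} = 7$ ($v{\left(q \right)} = 2 + 5 = 7$)
$B{\left(k \right)} = 1$
$x = 1$
$F{\left(71,67 \right)} + x = -50 + 1 = -49$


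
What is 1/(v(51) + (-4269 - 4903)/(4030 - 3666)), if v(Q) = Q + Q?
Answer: 91/6989 ≈ 0.013020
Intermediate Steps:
v(Q) = 2*Q
1/(v(51) + (-4269 - 4903)/(4030 - 3666)) = 1/(2*51 + (-4269 - 4903)/(4030 - 3666)) = 1/(102 - 9172/364) = 1/(102 - 9172*1/364) = 1/(102 - 2293/91) = 1/(6989/91) = 91/6989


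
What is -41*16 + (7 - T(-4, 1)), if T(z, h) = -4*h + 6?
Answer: -651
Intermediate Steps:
T(z, h) = 6 - 4*h
-41*16 + (7 - T(-4, 1)) = -41*16 + (7 - (6 - 4*1)) = -656 + (7 - (6 - 4)) = -656 + (7 - 1*2) = -656 + (7 - 2) = -656 + 5 = -651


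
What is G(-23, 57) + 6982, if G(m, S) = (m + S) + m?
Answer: 6993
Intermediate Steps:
G(m, S) = S + 2*m (G(m, S) = (S + m) + m = S + 2*m)
G(-23, 57) + 6982 = (57 + 2*(-23)) + 6982 = (57 - 46) + 6982 = 11 + 6982 = 6993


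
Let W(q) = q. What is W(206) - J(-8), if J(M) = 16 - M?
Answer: 182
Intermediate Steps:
W(206) - J(-8) = 206 - (16 - 1*(-8)) = 206 - (16 + 8) = 206 - 1*24 = 206 - 24 = 182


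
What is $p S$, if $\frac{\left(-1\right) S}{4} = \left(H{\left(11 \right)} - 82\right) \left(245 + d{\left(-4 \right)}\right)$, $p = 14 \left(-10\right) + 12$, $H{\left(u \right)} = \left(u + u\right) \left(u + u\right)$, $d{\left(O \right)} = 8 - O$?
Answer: $52896768$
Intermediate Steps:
$H{\left(u \right)} = 4 u^{2}$ ($H{\left(u \right)} = 2 u 2 u = 4 u^{2}$)
$p = -128$ ($p = -140 + 12 = -128$)
$S = -413256$ ($S = - 4 \left(4 \cdot 11^{2} - 82\right) \left(245 + \left(8 - -4\right)\right) = - 4 \left(4 \cdot 121 - 82\right) \left(245 + \left(8 + 4\right)\right) = - 4 \left(484 - 82\right) \left(245 + 12\right) = - 4 \cdot 402 \cdot 257 = \left(-4\right) 103314 = -413256$)
$p S = \left(-128\right) \left(-413256\right) = 52896768$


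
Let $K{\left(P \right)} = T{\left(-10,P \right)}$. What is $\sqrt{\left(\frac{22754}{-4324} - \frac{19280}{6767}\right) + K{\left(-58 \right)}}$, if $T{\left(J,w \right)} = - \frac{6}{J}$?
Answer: $\frac{i \sqrt{40194196656827910}}{73151270} \approx 2.7407 i$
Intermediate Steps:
$K{\left(P \right)} = \frac{3}{5}$ ($K{\left(P \right)} = - \frac{6}{-10} = \left(-6\right) \left(- \frac{1}{10}\right) = \frac{3}{5}$)
$\sqrt{\left(\frac{22754}{-4324} - \frac{19280}{6767}\right) + K{\left(-58 \right)}} = \sqrt{\left(\frac{22754}{-4324} - \frac{19280}{6767}\right) + \frac{3}{5}} = \sqrt{\left(22754 \left(- \frac{1}{4324}\right) - \frac{19280}{6767}\right) + \frac{3}{5}} = \sqrt{\left(- \frac{11377}{2162} - \frac{19280}{6767}\right) + \frac{3}{5}} = \sqrt{- \frac{118671519}{14630254} + \frac{3}{5}} = \sqrt{- \frac{549466833}{73151270}} = \frac{i \sqrt{40194196656827910}}{73151270}$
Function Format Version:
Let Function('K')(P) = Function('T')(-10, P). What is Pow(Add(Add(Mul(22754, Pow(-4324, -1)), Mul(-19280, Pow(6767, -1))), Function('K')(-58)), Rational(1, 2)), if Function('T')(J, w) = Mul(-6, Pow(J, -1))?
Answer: Mul(Rational(1, 73151270), I, Pow(40194196656827910, Rational(1, 2))) ≈ Mul(2.7407, I)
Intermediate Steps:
Function('K')(P) = Rational(3, 5) (Function('K')(P) = Mul(-6, Pow(-10, -1)) = Mul(-6, Rational(-1, 10)) = Rational(3, 5))
Pow(Add(Add(Mul(22754, Pow(-4324, -1)), Mul(-19280, Pow(6767, -1))), Function('K')(-58)), Rational(1, 2)) = Pow(Add(Add(Mul(22754, Pow(-4324, -1)), Mul(-19280, Pow(6767, -1))), Rational(3, 5)), Rational(1, 2)) = Pow(Add(Add(Mul(22754, Rational(-1, 4324)), Mul(-19280, Rational(1, 6767))), Rational(3, 5)), Rational(1, 2)) = Pow(Add(Add(Rational(-11377, 2162), Rational(-19280, 6767)), Rational(3, 5)), Rational(1, 2)) = Pow(Add(Rational(-118671519, 14630254), Rational(3, 5)), Rational(1, 2)) = Pow(Rational(-549466833, 73151270), Rational(1, 2)) = Mul(Rational(1, 73151270), I, Pow(40194196656827910, Rational(1, 2)))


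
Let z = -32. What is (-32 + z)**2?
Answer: 4096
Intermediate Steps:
(-32 + z)**2 = (-32 - 32)**2 = (-64)**2 = 4096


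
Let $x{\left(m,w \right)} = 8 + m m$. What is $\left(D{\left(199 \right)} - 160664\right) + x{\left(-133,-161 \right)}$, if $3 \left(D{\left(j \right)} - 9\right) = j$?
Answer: $- \frac{428675}{3} \approx -1.4289 \cdot 10^{5}$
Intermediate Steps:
$D{\left(j \right)} = 9 + \frac{j}{3}$
$x{\left(m,w \right)} = 8 + m^{2}$
$\left(D{\left(199 \right)} - 160664\right) + x{\left(-133,-161 \right)} = \left(\left(9 + \frac{1}{3} \cdot 199\right) - 160664\right) + \left(8 + \left(-133\right)^{2}\right) = \left(\left(9 + \frac{199}{3}\right) - 160664\right) + \left(8 + 17689\right) = \left(\frac{226}{3} - 160664\right) + 17697 = - \frac{481766}{3} + 17697 = - \frac{428675}{3}$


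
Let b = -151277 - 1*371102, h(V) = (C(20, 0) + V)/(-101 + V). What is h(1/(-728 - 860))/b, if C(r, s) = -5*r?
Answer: -158801/83783845431 ≈ -1.8954e-6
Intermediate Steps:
h(V) = (-100 + V)/(-101 + V) (h(V) = (-5*20 + V)/(-101 + V) = (-100 + V)/(-101 + V))
b = -522379 (b = -151277 - 371102 = -522379)
h(1/(-728 - 860))/b = ((-100 + 1/(-728 - 860))/(-101 + 1/(-728 - 860)))/(-522379) = ((-100 + 1/(-1588))/(-101 + 1/(-1588)))*(-1/522379) = ((-100 - 1/1588)/(-101 - 1/1588))*(-1/522379) = (-158801/1588/(-160389/1588))*(-1/522379) = -1588/160389*(-158801/1588)*(-1/522379) = (158801/160389)*(-1/522379) = -158801/83783845431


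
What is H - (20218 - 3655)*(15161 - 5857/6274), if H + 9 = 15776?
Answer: -1575278516533/6274 ≈ -2.5108e+8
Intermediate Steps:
H = 15767 (H = -9 + 15776 = 15767)
H - (20218 - 3655)*(15161 - 5857/6274) = 15767 - (20218 - 3655)*(15161 - 5857/6274) = 15767 - 16563*(15161 - 5857*1/6274) = 15767 - 16563*(15161 - 5857/6274) = 15767 - 16563*95114257/6274 = 15767 - 1*1575377438691/6274 = 15767 - 1575377438691/6274 = -1575278516533/6274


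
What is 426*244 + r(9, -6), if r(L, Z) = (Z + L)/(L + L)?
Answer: 623665/6 ≈ 1.0394e+5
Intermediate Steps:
r(L, Z) = (L + Z)/(2*L) (r(L, Z) = (L + Z)/((2*L)) = (L + Z)*(1/(2*L)) = (L + Z)/(2*L))
426*244 + r(9, -6) = 426*244 + (½)*(9 - 6)/9 = 103944 + (½)*(⅑)*3 = 103944 + ⅙ = 623665/6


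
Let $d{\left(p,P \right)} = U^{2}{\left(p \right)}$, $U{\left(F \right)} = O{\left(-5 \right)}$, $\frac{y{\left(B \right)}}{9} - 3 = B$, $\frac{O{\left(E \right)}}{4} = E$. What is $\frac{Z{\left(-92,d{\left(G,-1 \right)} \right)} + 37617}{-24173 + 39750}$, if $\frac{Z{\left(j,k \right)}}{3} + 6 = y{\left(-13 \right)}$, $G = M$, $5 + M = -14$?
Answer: $\frac{37329}{15577} \approx 2.3964$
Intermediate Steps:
$O{\left(E \right)} = 4 E$
$y{\left(B \right)} = 27 + 9 B$
$M = -19$ ($M = -5 - 14 = -19$)
$U{\left(F \right)} = -20$ ($U{\left(F \right)} = 4 \left(-5\right) = -20$)
$G = -19$
$d{\left(p,P \right)} = 400$ ($d{\left(p,P \right)} = \left(-20\right)^{2} = 400$)
$Z{\left(j,k \right)} = -288$ ($Z{\left(j,k \right)} = -18 + 3 \left(27 + 9 \left(-13\right)\right) = -18 + 3 \left(27 - 117\right) = -18 + 3 \left(-90\right) = -18 - 270 = -288$)
$\frac{Z{\left(-92,d{\left(G,-1 \right)} \right)} + 37617}{-24173 + 39750} = \frac{-288 + 37617}{-24173 + 39750} = \frac{37329}{15577}$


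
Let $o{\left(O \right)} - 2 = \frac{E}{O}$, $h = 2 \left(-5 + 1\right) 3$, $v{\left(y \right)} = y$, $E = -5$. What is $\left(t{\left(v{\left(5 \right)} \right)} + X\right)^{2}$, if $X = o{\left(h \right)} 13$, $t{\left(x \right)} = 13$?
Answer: $\frac{1002001}{576} \approx 1739.6$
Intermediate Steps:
$h = -24$ ($h = 2 \left(\left(-4\right) 3\right) = 2 \left(-12\right) = -24$)
$o{\left(O \right)} = 2 - \frac{5}{O}$
$X = \frac{689}{24}$ ($X = \left(2 - \frac{5}{-24}\right) 13 = \left(2 - - \frac{5}{24}\right) 13 = \left(2 + \frac{5}{24}\right) 13 = \frac{53}{24} \cdot 13 = \frac{689}{24} \approx 28.708$)
$\left(t{\left(v{\left(5 \right)} \right)} + X\right)^{2} = \left(13 + \frac{689}{24}\right)^{2} = \left(\frac{1001}{24}\right)^{2} = \frac{1002001}{576}$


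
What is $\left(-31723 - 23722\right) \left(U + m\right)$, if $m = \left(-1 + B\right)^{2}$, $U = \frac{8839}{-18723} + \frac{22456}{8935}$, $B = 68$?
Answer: $- \frac{8331235557018452}{33458001} \approx -2.4901 \cdot 10^{8}$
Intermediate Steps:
$U = \frac{341467223}{167290005}$ ($U = 8839 \left(- \frac{1}{18723}\right) + 22456 \cdot \frac{1}{8935} = - \frac{8839}{18723} + \frac{22456}{8935} = \frac{341467223}{167290005} \approx 2.0412$)
$m = 4489$ ($m = \left(-1 + 68\right)^{2} = 67^{2} = 4489$)
$\left(-31723 - 23722\right) \left(U + m\right) = \left(-31723 - 23722\right) \left(\frac{341467223}{167290005} + 4489\right) = \left(-55445\right) \frac{751306299668}{167290005} = - \frac{8331235557018452}{33458001}$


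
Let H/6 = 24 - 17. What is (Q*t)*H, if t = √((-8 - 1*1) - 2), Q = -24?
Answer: -1008*I*√11 ≈ -3343.2*I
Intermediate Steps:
H = 42 (H = 6*(24 - 17) = 6*7 = 42)
t = I*√11 (t = √((-8 - 1) - 2) = √(-9 - 2) = √(-11) = I*√11 ≈ 3.3166*I)
(Q*t)*H = -24*I*√11*42 = -1008*I*√11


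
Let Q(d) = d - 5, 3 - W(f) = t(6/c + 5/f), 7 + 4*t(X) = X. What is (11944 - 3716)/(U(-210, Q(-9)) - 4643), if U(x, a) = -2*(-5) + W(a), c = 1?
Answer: -460768/259261 ≈ -1.7772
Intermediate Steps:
t(X) = -7/4 + X/4
W(f) = 13/4 - 5/(4*f) (W(f) = 3 - (-7/4 + (6/1 + 5/f)/4) = 3 - (-7/4 + (6*1 + 5/f)/4) = 3 - (-7/4 + (6 + 5/f)/4) = 3 - (-7/4 + (3/2 + 5/(4*f))) = 3 - (-¼ + 5/(4*f)) = 3 + (¼ - 5/(4*f)) = 13/4 - 5/(4*f))
Q(d) = -5 + d
U(x, a) = 10 + (-5 + 13*a)/(4*a) (U(x, a) = -2*(-5) + (-5 + 13*a)/(4*a) = 10 + (-5 + 13*a)/(4*a))
(11944 - 3716)/(U(-210, Q(-9)) - 4643) = (11944 - 3716)/((-5 + 53*(-5 - 9))/(4*(-5 - 9)) - 4643) = 8228/((¼)*(-5 + 53*(-14))/(-14) - 4643) = 8228/((¼)*(-1/14)*(-5 - 742) - 4643) = 8228/((¼)*(-1/14)*(-747) - 4643) = 8228/(747/56 - 4643) = 8228/(-259261/56) = 8228*(-56/259261) = -460768/259261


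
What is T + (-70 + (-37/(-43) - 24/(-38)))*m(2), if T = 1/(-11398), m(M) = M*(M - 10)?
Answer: 10207318511/9312166 ≈ 1096.1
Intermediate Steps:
m(M) = M*(-10 + M)
T = -1/11398 ≈ -8.7735e-5
T + (-70 + (-37/(-43) - 24/(-38)))*m(2) = -1/11398 + (-70 + (-37/(-43) - 24/(-38)))*(2*(-10 + 2)) = -1/11398 + (-70 + (-37*(-1/43) - 24*(-1/38)))*(2*(-8)) = -1/11398 + (-70 + (37/43 + 12/19))*(-16) = -1/11398 + (-70 + 1219/817)*(-16) = -1/11398 - 55971/817*(-16) = -1/11398 + 895536/817 = 10207318511/9312166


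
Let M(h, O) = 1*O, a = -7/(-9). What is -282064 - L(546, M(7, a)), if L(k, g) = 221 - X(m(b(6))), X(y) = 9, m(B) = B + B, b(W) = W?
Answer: -282276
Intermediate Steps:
a = 7/9 (a = -7*(-1/9) = 7/9 ≈ 0.77778)
m(B) = 2*B
M(h, O) = O
L(k, g) = 212 (L(k, g) = 221 - 1*9 = 221 - 9 = 212)
-282064 - L(546, M(7, a)) = -282064 - 1*212 = -282064 - 212 = -282276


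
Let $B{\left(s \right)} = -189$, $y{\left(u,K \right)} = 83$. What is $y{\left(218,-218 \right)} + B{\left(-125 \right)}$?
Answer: $-106$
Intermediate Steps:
$y{\left(218,-218 \right)} + B{\left(-125 \right)} = 83 - 189 = -106$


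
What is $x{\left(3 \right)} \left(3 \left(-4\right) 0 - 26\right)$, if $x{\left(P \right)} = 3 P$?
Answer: $-234$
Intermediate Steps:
$x{\left(3 \right)} \left(3 \left(-4\right) 0 - 26\right) = 3 \cdot 3 \left(3 \left(-4\right) 0 - 26\right) = 9 \left(\left(-12\right) 0 - 26\right) = 9 \left(0 - 26\right) = 9 \left(-26\right) = -234$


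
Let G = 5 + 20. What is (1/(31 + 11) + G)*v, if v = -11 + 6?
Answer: -5255/42 ≈ -125.12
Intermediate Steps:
G = 25
v = -5
(1/(31 + 11) + G)*v = (1/(31 + 11) + 25)*(-5) = (1/42 + 25)*(-5) = (1051/42)*(-5) = -5255/42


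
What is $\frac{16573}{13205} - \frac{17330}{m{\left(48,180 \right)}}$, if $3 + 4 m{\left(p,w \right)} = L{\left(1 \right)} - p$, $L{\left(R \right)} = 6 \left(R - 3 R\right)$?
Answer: $\frac{916414699}{831915} \approx 1101.6$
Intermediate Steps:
$L{\left(R \right)} = - 12 R$ ($L{\left(R \right)} = 6 \left(- 2 R\right) = - 12 R$)
$m{\left(p,w \right)} = - \frac{15}{4} - \frac{p}{4}$ ($m{\left(p,w \right)} = - \frac{3}{4} + \frac{\left(-12\right) 1 - p}{4} = - \frac{3}{4} + \frac{-12 - p}{4} = - \frac{3}{4} - \left(3 + \frac{p}{4}\right) = - \frac{15}{4} - \frac{p}{4}$)
$\frac{16573}{13205} - \frac{17330}{m{\left(48,180 \right)}} = \frac{16573}{13205} - \frac{17330}{- \frac{15}{4} - 12} = 16573 \cdot \frac{1}{13205} - \frac{17330}{- \frac{15}{4} - 12} = \frac{16573}{13205} - \frac{17330}{- \frac{63}{4}} = \frac{16573}{13205} - - \frac{69320}{63} = \frac{16573}{13205} + \frac{69320}{63} = \frac{916414699}{831915}$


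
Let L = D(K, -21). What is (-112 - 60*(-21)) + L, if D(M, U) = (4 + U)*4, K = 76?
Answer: 1080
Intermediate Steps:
D(M, U) = 16 + 4*U
L = -68 (L = 16 + 4*(-21) = 16 - 84 = -68)
(-112 - 60*(-21)) + L = (-112 - 60*(-21)) - 68 = (-112 + 1260) - 68 = 1148 - 68 = 1080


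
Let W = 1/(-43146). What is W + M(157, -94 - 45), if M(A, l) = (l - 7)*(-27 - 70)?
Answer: 611033651/43146 ≈ 14162.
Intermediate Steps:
M(A, l) = 679 - 97*l (M(A, l) = (-7 + l)*(-97) = 679 - 97*l)
W = -1/43146 ≈ -2.3177e-5
W + M(157, -94 - 45) = -1/43146 + (679 - 97*(-94 - 45)) = -1/43146 + (679 - 97*(-139)) = -1/43146 + (679 + 13483) = -1/43146 + 14162 = 611033651/43146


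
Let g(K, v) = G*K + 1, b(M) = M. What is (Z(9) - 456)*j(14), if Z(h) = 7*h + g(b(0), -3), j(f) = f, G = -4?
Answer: -5488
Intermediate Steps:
g(K, v) = 1 - 4*K (g(K, v) = -4*K + 1 = 1 - 4*K)
Z(h) = 1 + 7*h (Z(h) = 7*h + (1 - 4*0) = 7*h + (1 + 0) = 7*h + 1 = 1 + 7*h)
(Z(9) - 456)*j(14) = ((1 + 7*9) - 456)*14 = ((1 + 63) - 456)*14 = (64 - 456)*14 = -392*14 = -5488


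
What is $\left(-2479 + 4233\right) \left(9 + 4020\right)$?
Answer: $7066866$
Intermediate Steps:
$\left(-2479 + 4233\right) \left(9 + 4020\right) = 1754 \cdot 4029 = 7066866$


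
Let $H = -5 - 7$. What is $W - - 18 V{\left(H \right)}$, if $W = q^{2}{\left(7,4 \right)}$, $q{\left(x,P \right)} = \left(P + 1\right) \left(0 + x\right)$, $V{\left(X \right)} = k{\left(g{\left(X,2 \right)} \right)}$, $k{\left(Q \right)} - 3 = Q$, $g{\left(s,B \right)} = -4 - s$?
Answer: $1423$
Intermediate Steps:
$H = -12$
$k{\left(Q \right)} = 3 + Q$
$V{\left(X \right)} = -1 - X$ ($V{\left(X \right)} = 3 - \left(4 + X\right) = -1 - X$)
$q{\left(x,P \right)} = x \left(1 + P\right)$ ($q{\left(x,P \right)} = \left(1 + P\right) x = x \left(1 + P\right)$)
$W = 1225$ ($W = \left(7 \left(1 + 4\right)\right)^{2} = \left(7 \cdot 5\right)^{2} = 35^{2} = 1225$)
$W - - 18 V{\left(H \right)} = 1225 - - 18 \left(-1 - -12\right) = 1225 - - 18 \left(-1 + 12\right) = 1225 - \left(-18\right) 11 = 1225 - -198 = 1225 + 198 = 1423$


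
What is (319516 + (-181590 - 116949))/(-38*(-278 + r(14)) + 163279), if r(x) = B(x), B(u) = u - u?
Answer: 20977/173843 ≈ 0.12067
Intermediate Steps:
B(u) = 0
r(x) = 0
(319516 + (-181590 - 116949))/(-38*(-278 + r(14)) + 163279) = (319516 + (-181590 - 116949))/(-38*(-278 + 0) + 163279) = (319516 - 298539)/(-38*(-278) + 163279) = 20977/(10564 + 163279) = 20977/173843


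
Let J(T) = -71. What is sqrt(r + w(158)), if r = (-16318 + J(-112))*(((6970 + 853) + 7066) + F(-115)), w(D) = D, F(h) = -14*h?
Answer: I*sqrt(270401953) ≈ 16444.0*I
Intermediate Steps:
r = -270402111 (r = (-16318 - 71)*(((6970 + 853) + 7066) - 14*(-115)) = -16389*((7823 + 7066) + 1610) = -16389*(14889 + 1610) = -16389*16499 = -270402111)
sqrt(r + w(158)) = sqrt(-270402111 + 158) = sqrt(-270401953) = I*sqrt(270401953)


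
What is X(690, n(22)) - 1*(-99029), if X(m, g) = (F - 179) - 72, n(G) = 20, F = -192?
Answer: 98586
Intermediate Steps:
X(m, g) = -443 (X(m, g) = (-192 - 179) - 72 = -371 - 72 = -443)
X(690, n(22)) - 1*(-99029) = -443 - 1*(-99029) = -443 + 99029 = 98586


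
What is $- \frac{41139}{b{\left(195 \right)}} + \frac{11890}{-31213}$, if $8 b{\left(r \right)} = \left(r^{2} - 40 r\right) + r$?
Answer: $- \frac{22722792}{2028845} \approx -11.2$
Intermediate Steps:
$b{\left(r \right)} = - \frac{39 r}{8} + \frac{r^{2}}{8}$ ($b{\left(r \right)} = \frac{\left(r^{2} - 40 r\right) + r}{8} = \frac{r^{2} - 39 r}{8} = - \frac{39 r}{8} + \frac{r^{2}}{8}$)
$- \frac{41139}{b{\left(195 \right)}} + \frac{11890}{-31213} = - \frac{41139}{\frac{1}{8} \cdot 195 \left(-39 + 195\right)} + \frac{11890}{-31213} = - \frac{41139}{\frac{1}{8} \cdot 195 \cdot 156} + 11890 \left(- \frac{1}{31213}\right) = - \frac{41139}{\frac{7605}{2}} - \frac{11890}{31213} = \left(-41139\right) \frac{2}{7605} - \frac{11890}{31213} = - \frac{9142}{845} - \frac{11890}{31213} = - \frac{22722792}{2028845}$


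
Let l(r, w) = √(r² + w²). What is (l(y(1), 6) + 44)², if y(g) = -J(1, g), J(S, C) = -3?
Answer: 1981 + 264*√5 ≈ 2571.3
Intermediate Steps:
y(g) = 3 (y(g) = -1*(-3) = 3)
(l(y(1), 6) + 44)² = (√(3² + 6²) + 44)² = (√(9 + 36) + 44)² = (√45 + 44)² = (3*√5 + 44)² = (44 + 3*√5)²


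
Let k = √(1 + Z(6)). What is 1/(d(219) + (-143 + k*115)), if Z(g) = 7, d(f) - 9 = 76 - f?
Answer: 277/29071 + 230*√2/29071 ≈ 0.020717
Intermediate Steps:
d(f) = 85 - f (d(f) = 9 + (76 - f) = 85 - f)
k = 2*√2 (k = √(1 + 7) = √8 = 2*√2 ≈ 2.8284)
1/(d(219) + (-143 + k*115)) = 1/((85 - 1*219) + (-143 + (2*√2)*115)) = 1/((85 - 219) + (-143 + 230*√2)) = 1/(-134 + (-143 + 230*√2)) = 1/(-277 + 230*√2)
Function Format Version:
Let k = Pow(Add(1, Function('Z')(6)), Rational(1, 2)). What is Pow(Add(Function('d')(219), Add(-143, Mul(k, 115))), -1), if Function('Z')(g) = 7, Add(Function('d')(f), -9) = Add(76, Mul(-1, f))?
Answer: Add(Rational(277, 29071), Mul(Rational(230, 29071), Pow(2, Rational(1, 2)))) ≈ 0.020717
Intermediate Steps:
Function('d')(f) = Add(85, Mul(-1, f)) (Function('d')(f) = Add(9, Add(76, Mul(-1, f))) = Add(85, Mul(-1, f)))
k = Mul(2, Pow(2, Rational(1, 2))) (k = Pow(Add(1, 7), Rational(1, 2)) = Pow(8, Rational(1, 2)) = Mul(2, Pow(2, Rational(1, 2))) ≈ 2.8284)
Pow(Add(Function('d')(219), Add(-143, Mul(k, 115))), -1) = Pow(Add(Add(85, Mul(-1, 219)), Add(-143, Mul(Mul(2, Pow(2, Rational(1, 2))), 115))), -1) = Pow(Add(Add(85, -219), Add(-143, Mul(230, Pow(2, Rational(1, 2))))), -1) = Pow(Add(-134, Add(-143, Mul(230, Pow(2, Rational(1, 2))))), -1) = Pow(Add(-277, Mul(230, Pow(2, Rational(1, 2)))), -1)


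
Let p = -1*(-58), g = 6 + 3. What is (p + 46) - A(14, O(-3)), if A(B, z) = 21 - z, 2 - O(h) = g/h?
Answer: 88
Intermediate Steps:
g = 9
O(h) = 2 - 9/h
p = 58
(p + 46) - A(14, O(-3)) = (58 + 46) - (21 - (2 - 9/(-3))) = 104 - (21 - (2 - 9*(-1/3))) = 104 - (21 - (2 + 3)) = 104 - (21 - 1*5) = 104 - (21 - 5) = 104 - 1*16 = 104 - 16 = 88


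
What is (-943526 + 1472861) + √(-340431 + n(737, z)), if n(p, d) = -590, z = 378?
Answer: 529335 + I*√341021 ≈ 5.2934e+5 + 583.97*I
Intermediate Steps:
(-943526 + 1472861) + √(-340431 + n(737, z)) = (-943526 + 1472861) + √(-340431 - 590) = 529335 + √(-341021) = 529335 + I*√341021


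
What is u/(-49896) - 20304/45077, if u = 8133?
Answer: -459899875/749720664 ≈ -0.61343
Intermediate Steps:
u/(-49896) - 20304/45077 = 8133/(-49896) - 20304/45077 = 8133*(-1/49896) - 20304*1/45077 = -2711/16632 - 20304/45077 = -459899875/749720664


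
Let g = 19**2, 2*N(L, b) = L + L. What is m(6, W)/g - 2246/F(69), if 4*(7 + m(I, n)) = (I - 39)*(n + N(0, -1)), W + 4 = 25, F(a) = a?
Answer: -3292973/99636 ≈ -33.050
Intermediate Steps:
N(L, b) = L (N(L, b) = (L + L)/2 = (2*L)/2 = L)
W = 21 (W = -4 + 25 = 21)
g = 361
m(I, n) = -7 + n*(-39 + I)/4 (m(I, n) = -7 + ((I - 39)*(n + 0))/4 = -7 + ((-39 + I)*n)/4 = -7 + (n*(-39 + I))/4 = -7 + n*(-39 + I)/4)
m(6, W)/g - 2246/F(69) = (-7 - 39/4*21 + (1/4)*6*21)/361 - 2246/69 = (-7 - 819/4 + 63/2)*(1/361) - 2246*1/69 = -721/4*1/361 - 2246/69 = -721/1444 - 2246/69 = -3292973/99636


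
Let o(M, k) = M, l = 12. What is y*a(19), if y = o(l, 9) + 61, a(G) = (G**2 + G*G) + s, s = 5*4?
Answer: 54166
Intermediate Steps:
s = 20
a(G) = 20 + 2*G**2 (a(G) = (G**2 + G*G) + 20 = (G**2 + G**2) + 20 = 2*G**2 + 20 = 20 + 2*G**2)
y = 73 (y = 12 + 61 = 73)
y*a(19) = 73*(20 + 2*19**2) = 73*(20 + 2*361) = 73*(20 + 722) = 73*742 = 54166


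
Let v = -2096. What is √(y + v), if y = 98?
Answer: 3*I*√222 ≈ 44.699*I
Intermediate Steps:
√(y + v) = √(98 - 2096) = √(-1998) = 3*I*√222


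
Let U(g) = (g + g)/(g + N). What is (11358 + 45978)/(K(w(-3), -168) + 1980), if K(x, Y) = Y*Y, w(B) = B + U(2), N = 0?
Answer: 4778/2517 ≈ 1.8983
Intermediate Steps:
U(g) = 2 (U(g) = (g + g)/(g + 0) = (2*g)/g = 2)
w(B) = 2 + B (w(B) = B + 2 = 2 + B)
K(x, Y) = Y**2
(11358 + 45978)/(K(w(-3), -168) + 1980) = (11358 + 45978)/((-168)**2 + 1980) = 57336/(28224 + 1980) = 57336/30204 = 57336*(1/30204) = 4778/2517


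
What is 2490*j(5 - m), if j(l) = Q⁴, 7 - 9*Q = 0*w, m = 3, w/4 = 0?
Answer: 1992830/2187 ≈ 911.22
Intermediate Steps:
w = 0 (w = 4*0 = 0)
Q = 7/9 (Q = 7/9 - 0*0 = 7/9 - ⅑*0 = 7/9 + 0 = 7/9 ≈ 0.77778)
j(l) = 2401/6561 (j(l) = (7/9)⁴ = 2401/6561)
2490*j(5 - m) = 2490*(2401/6561) = 1992830/2187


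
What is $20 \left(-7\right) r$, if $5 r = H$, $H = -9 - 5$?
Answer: $392$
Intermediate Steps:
$H = -14$ ($H = -9 - 5 = -14$)
$r = - \frac{14}{5}$ ($r = \frac{1}{5} \left(-14\right) = - \frac{14}{5} \approx -2.8$)
$20 \left(-7\right) r = 20 \left(-7\right) \left(- \frac{14}{5}\right) = \left(-140\right) \left(- \frac{14}{5}\right) = 392$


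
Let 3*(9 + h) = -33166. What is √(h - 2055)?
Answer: I*√118074/3 ≈ 114.54*I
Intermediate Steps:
h = -33193/3 (h = -9 + (⅓)*(-33166) = -9 - 33166/3 = -33193/3 ≈ -11064.)
√(h - 2055) = √(-33193/3 - 2055) = √(-39358/3) = I*√118074/3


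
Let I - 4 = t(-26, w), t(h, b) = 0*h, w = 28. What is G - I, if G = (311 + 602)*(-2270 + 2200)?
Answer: -63914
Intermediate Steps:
t(h, b) = 0
G = -63910 (G = 913*(-70) = -63910)
I = 4 (I = 4 + 0 = 4)
G - I = -63910 - 1*4 = -63910 - 4 = -63914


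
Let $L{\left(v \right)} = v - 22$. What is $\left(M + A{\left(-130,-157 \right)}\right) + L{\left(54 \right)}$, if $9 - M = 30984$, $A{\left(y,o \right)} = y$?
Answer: $-31073$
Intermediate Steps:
$M = -30975$ ($M = 9 - 30984 = -30975$)
$L{\left(v \right)} = -22 + v$
$\left(M + A{\left(-130,-157 \right)}\right) + L{\left(54 \right)} = \left(-30975 - 130\right) + \left(-22 + 54\right) = -31105 + 32 = -31073$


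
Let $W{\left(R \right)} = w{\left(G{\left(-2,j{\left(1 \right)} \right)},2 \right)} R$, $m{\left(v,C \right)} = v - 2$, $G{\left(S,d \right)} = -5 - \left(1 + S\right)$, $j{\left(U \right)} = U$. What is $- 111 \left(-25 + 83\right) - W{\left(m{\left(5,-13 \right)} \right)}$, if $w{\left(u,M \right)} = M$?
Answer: $-6444$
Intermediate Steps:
$G{\left(S,d \right)} = -6 - S$
$m{\left(v,C \right)} = -2 + v$
$W{\left(R \right)} = 2 R$
$- 111 \left(-25 + 83\right) - W{\left(m{\left(5,-13 \right)} \right)} = - 111 \left(-25 + 83\right) - 2 \left(-2 + 5\right) = \left(-111\right) 58 - 2 \cdot 3 = -6438 - 6 = -6444$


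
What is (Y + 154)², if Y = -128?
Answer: 676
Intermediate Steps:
(Y + 154)² = (-128 + 154)² = 26² = 676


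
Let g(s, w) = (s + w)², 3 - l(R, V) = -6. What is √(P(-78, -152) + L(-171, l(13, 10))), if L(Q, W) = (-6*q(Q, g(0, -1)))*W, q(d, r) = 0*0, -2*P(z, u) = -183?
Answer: √366/2 ≈ 9.5656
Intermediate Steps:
P(z, u) = 183/2 (P(z, u) = -½*(-183) = 183/2)
l(R, V) = 9 (l(R, V) = 3 - 1*(-6) = 3 + 6 = 9)
q(d, r) = 0
L(Q, W) = 0 (L(Q, W) = (-6*0)*W = 0*W = 0)
√(P(-78, -152) + L(-171, l(13, 10))) = √(183/2 + 0) = √(183/2) = √366/2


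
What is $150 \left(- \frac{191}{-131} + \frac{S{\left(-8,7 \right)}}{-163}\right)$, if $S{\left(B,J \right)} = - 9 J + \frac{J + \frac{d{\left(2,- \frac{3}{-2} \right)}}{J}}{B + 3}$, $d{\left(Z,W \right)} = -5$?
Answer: $\frac{41528220}{149471} \approx 277.83$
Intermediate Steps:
$S{\left(B,J \right)} = - 9 J + \frac{J - \frac{5}{J}}{3 + B}$ ($S{\left(B,J \right)} = - 9 J + \frac{J - \frac{5}{J}}{B + 3} = - 9 J + \frac{J - \frac{5}{J}}{3 + B}$)
$150 \left(- \frac{191}{-131} + \frac{S{\left(-8,7 \right)}}{-163}\right) = 150 \left(- \frac{191}{-131} + \frac{\frac{1}{7} \frac{1}{3 - 8} \left(-5 - 26 \cdot 7^{2} - - 72 \cdot 7^{2}\right)}{-163}\right) = 150 \left(\left(-191\right) \left(- \frac{1}{131}\right) + \frac{-5 - 1274 - \left(-72\right) 49}{7 \left(-5\right)} \left(- \frac{1}{163}\right)\right) = 150 \left(\frac{191}{131} + \frac{1}{7} \left(- \frac{1}{5}\right) \left(-5 - 1274 + 3528\right) \left(- \frac{1}{163}\right)\right) = 150 \left(\frac{191}{131} + \frac{1}{7} \left(- \frac{1}{5}\right) 2249 \left(- \frac{1}{163}\right)\right) = 150 \left(\frac{191}{131} - - \frac{2249}{5705}\right) = 150 \left(\frac{191}{131} + \frac{2249}{5705}\right) = 150 \cdot \frac{1384274}{747355} = \frac{41528220}{149471}$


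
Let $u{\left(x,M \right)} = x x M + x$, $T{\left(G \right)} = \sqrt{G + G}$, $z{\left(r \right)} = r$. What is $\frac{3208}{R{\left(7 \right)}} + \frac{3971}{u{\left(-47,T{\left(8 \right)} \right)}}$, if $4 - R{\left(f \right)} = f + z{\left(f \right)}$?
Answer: $- \frac{1279791}{3995} \approx -320.35$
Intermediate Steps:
$T{\left(G \right)} = \sqrt{2} \sqrt{G}$ ($T{\left(G \right)} = \sqrt{2 G} = \sqrt{2} \sqrt{G}$)
$u{\left(x,M \right)} = x + M x^{2}$ ($u{\left(x,M \right)} = x^{2} M + x = M x^{2} + x = x + M x^{2}$)
$R{\left(f \right)} = 4 - 2 f$ ($R{\left(f \right)} = 4 - \left(f + f\right) = 4 - 2 f$)
$\frac{3208}{R{\left(7 \right)}} + \frac{3971}{u{\left(-47,T{\left(8 \right)} \right)}} = \frac{3208}{4 - 14} + \frac{3971}{\left(-47\right) \left(1 + \sqrt{2} \sqrt{8} \left(-47\right)\right)} = \frac{3208}{4 - 14} + \frac{3971}{\left(-47\right) \left(1 + \sqrt{2} \cdot 2 \sqrt{2} \left(-47\right)\right)} = \frac{3208}{-10} + \frac{3971}{\left(-47\right) \left(1 + 4 \left(-47\right)\right)} = 3208 \left(- \frac{1}{10}\right) + \frac{3971}{\left(-47\right) \left(1 - 188\right)} = - \frac{1604}{5} + \frac{3971}{\left(-47\right) \left(-187\right)} = - \frac{1604}{5} + \frac{3971}{8789} = - \frac{1604}{5} + 3971 \cdot \frac{1}{8789} = - \frac{1604}{5} + \frac{361}{799} = - \frac{1279791}{3995}$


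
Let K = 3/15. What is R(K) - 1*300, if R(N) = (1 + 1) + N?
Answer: -1489/5 ≈ -297.80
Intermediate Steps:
K = ⅕ (K = 3*(1/15) = ⅕ ≈ 0.20000)
R(N) = 2 + N
R(K) - 1*300 = (2 + ⅕) - 1*300 = 11/5 - 300 = -1489/5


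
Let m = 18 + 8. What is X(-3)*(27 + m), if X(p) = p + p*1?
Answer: -318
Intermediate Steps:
m = 26
X(p) = 2*p (X(p) = p + p = 2*p)
X(-3)*(27 + m) = (2*(-3))*(27 + 26) = -6*53 = -318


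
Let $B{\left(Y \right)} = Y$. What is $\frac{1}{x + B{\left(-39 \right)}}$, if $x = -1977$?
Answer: $- \frac{1}{2016} \approx -0.00049603$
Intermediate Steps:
$\frac{1}{x + B{\left(-39 \right)}} = \frac{1}{-1977 - 39} = \frac{1}{-2016} = - \frac{1}{2016}$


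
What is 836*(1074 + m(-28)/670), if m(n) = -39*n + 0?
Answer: 301240896/335 ≈ 8.9923e+5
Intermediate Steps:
m(n) = -39*n
836*(1074 + m(-28)/670) = 836*(1074 - 39*(-28)/670) = 836*(1074 + 1092*(1/670)) = 836*(1074 + 546/335) = 836*(360336/335) = 301240896/335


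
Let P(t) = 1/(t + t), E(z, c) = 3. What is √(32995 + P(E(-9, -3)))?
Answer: √1187826/6 ≈ 181.65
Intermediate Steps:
P(t) = 1/(2*t)
√(32995 + P(E(-9, -3))) = √(32995 + (½)/3) = √(32995 + (½)*(⅓)) = √(32995 + ⅙) = √(197971/6) = √1187826/6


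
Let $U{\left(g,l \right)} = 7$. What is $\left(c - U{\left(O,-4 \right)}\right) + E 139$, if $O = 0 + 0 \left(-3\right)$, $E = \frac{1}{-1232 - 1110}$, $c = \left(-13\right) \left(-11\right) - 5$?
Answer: $\frac{306663}{2342} \approx 130.94$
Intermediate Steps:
$c = 138$ ($c = 143 - 5 = 138$)
$E = - \frac{1}{2342}$ ($E = \frac{1}{-2342} = - \frac{1}{2342} \approx -0.00042699$)
$O = 0$ ($O = 0 + 0 = 0$)
$\left(c - U{\left(O,-4 \right)}\right) + E 139 = \left(138 - 7\right) - \frac{139}{2342} = 131 - \frac{139}{2342} = \frac{306663}{2342}$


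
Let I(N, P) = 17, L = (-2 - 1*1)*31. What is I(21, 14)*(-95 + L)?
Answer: -3196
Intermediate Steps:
L = -93 (L = (-2 - 1)*31 = -3*31 = -93)
I(21, 14)*(-95 + L) = 17*(-95 - 93) = 17*(-188) = -3196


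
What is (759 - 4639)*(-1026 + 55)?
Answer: 3767480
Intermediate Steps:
(759 - 4639)*(-1026 + 55) = -3880*(-971) = 3767480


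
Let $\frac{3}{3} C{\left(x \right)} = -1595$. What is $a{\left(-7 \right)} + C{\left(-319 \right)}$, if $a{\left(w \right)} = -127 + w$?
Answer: $-1729$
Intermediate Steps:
$C{\left(x \right)} = -1595$
$a{\left(-7 \right)} + C{\left(-319 \right)} = \left(-127 - 7\right) - 1595 = -134 - 1595 = -1729$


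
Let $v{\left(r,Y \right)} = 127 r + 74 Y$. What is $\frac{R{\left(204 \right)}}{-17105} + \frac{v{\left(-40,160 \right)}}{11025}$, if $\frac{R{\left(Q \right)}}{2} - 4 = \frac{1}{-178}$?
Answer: $\frac{411328537}{671354145} \approx 0.61269$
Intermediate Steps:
$R{\left(Q \right)} = \frac{711}{89}$ ($R{\left(Q \right)} = 8 + \frac{2}{-178} = 8 + 2 \left(- \frac{1}{178}\right) = 8 - \frac{1}{89} = \frac{711}{89}$)
$v{\left(r,Y \right)} = 74 Y + 127 r$
$\frac{R{\left(204 \right)}}{-17105} + \frac{v{\left(-40,160 \right)}}{11025} = \frac{711}{89 \left(-17105\right)} + \frac{74 \cdot 160 + 127 \left(-40\right)}{11025} = \frac{711}{89} \left(- \frac{1}{17105}\right) + \left(11840 - 5080\right) \frac{1}{11025} = - \frac{711}{1522345} + 6760 \cdot \frac{1}{11025} = - \frac{711}{1522345} + \frac{1352}{2205} = \frac{411328537}{671354145}$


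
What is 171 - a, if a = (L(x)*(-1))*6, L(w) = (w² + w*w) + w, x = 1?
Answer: 189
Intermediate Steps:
L(w) = w + 2*w² (L(w) = (w² + w²) + w = 2*w² + w = w + 2*w²)
a = -18 (a = ((1*(1 + 2*1))*(-1))*6 = ((1*(1 + 2))*(-1))*6 = ((1*3)*(-1))*6 = (3*(-1))*6 = -3*6 = -18)
171 - a = 171 - 1*(-18) = 171 + 18 = 189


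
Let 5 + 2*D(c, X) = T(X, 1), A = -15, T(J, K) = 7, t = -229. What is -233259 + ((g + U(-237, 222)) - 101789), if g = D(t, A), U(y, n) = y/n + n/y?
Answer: -1958696479/5846 ≈ -3.3505e+5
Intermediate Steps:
U(y, n) = n/y + y/n
D(c, X) = 1 (D(c, X) = -5/2 + (½)*7 = -5/2 + 7/2 = 1)
g = 1
-233259 + ((g + U(-237, 222)) - 101789) = -233259 + ((1 + (222/(-237) - 237/222)) - 101789) = -233259 + ((1 + (222*(-1/237) - 237*1/222)) - 101789) = -233259 + ((1 + (-74/79 - 79/74)) - 101789) = -233259 + ((1 - 11717/5846) - 101789) = -233259 + (-5871/5846 - 101789) = -233259 - 595064365/5846 = -1958696479/5846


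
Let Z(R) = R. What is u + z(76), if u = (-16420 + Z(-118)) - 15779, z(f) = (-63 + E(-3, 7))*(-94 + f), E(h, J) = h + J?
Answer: -31255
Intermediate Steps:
E(h, J) = J + h
z(f) = 5546 - 59*f (z(f) = (-63 + (7 - 3))*(-94 + f) = (-63 + 4)*(-94 + f) = -59*(-94 + f) = 5546 - 59*f)
u = -32317 (u = (-16420 - 118) - 15779 = -16538 - 15779 = -32317)
u + z(76) = -32317 + (5546 - 59*76) = -32317 + (5546 - 4484) = -32317 + 1062 = -31255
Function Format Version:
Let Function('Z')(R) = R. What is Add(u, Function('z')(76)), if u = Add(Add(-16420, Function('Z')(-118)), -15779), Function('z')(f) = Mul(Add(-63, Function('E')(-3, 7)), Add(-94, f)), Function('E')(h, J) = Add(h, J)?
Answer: -31255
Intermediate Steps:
Function('E')(h, J) = Add(J, h)
Function('z')(f) = Add(5546, Mul(-59, f)) (Function('z')(f) = Mul(Add(-63, Add(7, -3)), Add(-94, f)) = Mul(Add(-63, 4), Add(-94, f)) = Mul(-59, Add(-94, f)) = Add(5546, Mul(-59, f)))
u = -32317 (u = Add(Add(-16420, -118), -15779) = Add(-16538, -15779) = -32317)
Add(u, Function('z')(76)) = Add(-32317, Add(5546, Mul(-59, 76))) = Add(-32317, Add(5546, -4484)) = Add(-32317, 1062) = -31255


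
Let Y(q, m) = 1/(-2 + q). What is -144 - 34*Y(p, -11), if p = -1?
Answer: -398/3 ≈ -132.67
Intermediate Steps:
-144 - 34*Y(p, -11) = -144 - 34/(-2 - 1) = -144 - 34/(-3) = -144 - 34*(-1/3) = -144 + 34/3 = -398/3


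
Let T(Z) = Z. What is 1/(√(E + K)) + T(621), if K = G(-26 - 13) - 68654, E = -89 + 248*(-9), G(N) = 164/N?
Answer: 621 - I*√107959371/2768189 ≈ 621.0 - 0.0037535*I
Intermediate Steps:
E = -2321 (E = -89 - 2232 = -2321)
K = -2677670/39 (K = 164/(-26 - 13) - 68654 = 164/(-39) - 68654 = 164*(-1/39) - 68654 = -164/39 - 68654 = -2677670/39 ≈ -68658.)
1/(√(E + K)) + T(621) = 1/(√(-2321 - 2677670/39)) + 621 = 1/(√(-2768189/39)) + 621 = 1/(I*√107959371/39) + 621 = -I*√107959371/2768189 + 621 = 621 - I*√107959371/2768189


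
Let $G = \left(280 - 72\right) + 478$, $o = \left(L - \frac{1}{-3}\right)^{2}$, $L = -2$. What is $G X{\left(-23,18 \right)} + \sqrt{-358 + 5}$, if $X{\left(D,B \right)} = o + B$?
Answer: $\frac{128282}{9} + i \sqrt{353} \approx 14254.0 + 18.788 i$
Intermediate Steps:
$o = \frac{25}{9}$ ($o = \left(-2 - \frac{1}{-3}\right)^{2} = \left(-2 - - \frac{1}{3}\right)^{2} = \left(-2 + \frac{1}{3}\right)^{2} = \left(- \frac{5}{3}\right)^{2} = \frac{25}{9} \approx 2.7778$)
$X{\left(D,B \right)} = \frac{25}{9} + B$
$G = 686$ ($G = 208 + 478 = 686$)
$G X{\left(-23,18 \right)} + \sqrt{-358 + 5} = 686 \left(\frac{25}{9} + 18\right) + \sqrt{-358 + 5} = 686 \cdot \frac{187}{9} + \sqrt{-353} = \frac{128282}{9} + i \sqrt{353}$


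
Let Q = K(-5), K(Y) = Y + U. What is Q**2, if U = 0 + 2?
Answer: 9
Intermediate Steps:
U = 2
K(Y) = 2 + Y (K(Y) = Y + 2 = 2 + Y)
Q = -3 (Q = 2 - 5 = -3)
Q**2 = (-3)**2 = 9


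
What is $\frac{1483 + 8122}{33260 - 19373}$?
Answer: $\frac{9605}{13887} \approx 0.69165$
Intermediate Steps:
$\frac{1483 + 8122}{33260 - 19373} = \frac{9605}{13887}$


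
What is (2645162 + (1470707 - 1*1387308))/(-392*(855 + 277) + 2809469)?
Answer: 2728561/2365725 ≈ 1.1534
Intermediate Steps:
(2645162 + (1470707 - 1*1387308))/(-392*(855 + 277) + 2809469) = (2645162 + (1470707 - 1387308))/(-392*1132 + 2809469) = (2645162 + 83399)/(-443744 + 2809469) = 2728561/2365725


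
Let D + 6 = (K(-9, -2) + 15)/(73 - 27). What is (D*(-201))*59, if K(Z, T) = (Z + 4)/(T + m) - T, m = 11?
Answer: 4617104/69 ≈ 66915.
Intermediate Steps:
K(Z, T) = -T + (4 + Z)/(11 + T) (K(Z, T) = (Z + 4)/(T + 11) - T = (4 + Z)/(11 + T) - T = -T + (4 + Z)/(11 + T))
D = -1168/207 (D = -6 + ((4 - 9 - 1*(-2)² - 11*(-2))/(11 - 2) + 15)/(73 - 27) = -6 + ((4 - 9 - 1*4 + 22)/9 + 15)/46 = -6 + ((4 - 9 - 4 + 22)/9 + 15)*(1/46) = -6 + ((⅑)*13 + 15)*(1/46) = -6 + (13/9 + 15)*(1/46) = -6 + (148/9)*(1/46) = -6 + 74/207 = -1168/207 ≈ -5.6425)
(D*(-201))*59 = -1168/207*(-201)*59 = (78256/69)*59 = 4617104/69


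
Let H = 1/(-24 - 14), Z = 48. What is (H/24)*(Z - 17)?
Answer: -31/912 ≈ -0.033991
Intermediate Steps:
H = -1/38 (H = 1/(-38) = -1/38 ≈ -0.026316)
(H/24)*(Z - 17) = (-1/38/24)*(48 - 17) = -1/38*1/24*31 = -1/912*31 = -31/912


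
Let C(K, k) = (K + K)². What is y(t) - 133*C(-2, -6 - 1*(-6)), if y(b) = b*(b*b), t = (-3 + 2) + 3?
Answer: -2120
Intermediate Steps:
t = 2 (t = -1 + 3 = 2)
y(b) = b³ (y(b) = b*b² = b³)
C(K, k) = 4*K² (C(K, k) = (2*K)² = 4*K²)
y(t) - 133*C(-2, -6 - 1*(-6)) = 2³ - 532*(-2)² = 8 - 532*4 = 8 - 133*16 = 8 - 2128 = -2120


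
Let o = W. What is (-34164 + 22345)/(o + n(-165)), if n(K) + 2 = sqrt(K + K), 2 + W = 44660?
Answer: -263894632/997079333 + 11819*I*sqrt(330)/1994158666 ≈ -0.26467 + 0.00010767*I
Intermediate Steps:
W = 44658 (W = -2 + 44660 = 44658)
n(K) = -2 + sqrt(2)*sqrt(K) (n(K) = -2 + sqrt(K + K) = -2 + sqrt(2*K) = -2 + sqrt(2)*sqrt(K))
o = 44658
(-34164 + 22345)/(o + n(-165)) = (-34164 + 22345)/(44658 + (-2 + sqrt(2)*sqrt(-165))) = -11819/(44658 + (-2 + sqrt(2)*(I*sqrt(165)))) = -11819/(44658 + (-2 + I*sqrt(330))) = -11819/(44656 + I*sqrt(330))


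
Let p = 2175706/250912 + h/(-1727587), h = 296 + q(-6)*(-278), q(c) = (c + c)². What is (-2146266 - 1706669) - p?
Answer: -835072200446982647/216736154672 ≈ -3.8529e+6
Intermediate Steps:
q(c) = 4*c² (q(c) = (2*c)² = 4*c²)
h = -39736 (h = 296 + (4*(-6)²)*(-278) = 296 + (4*36)*(-278) = 296 + 144*(-278) = 296 - 40032 = -39736)
p = 1884345820327/216736154672 (p = 2175706/250912 - 39736/(-1727587) = 2175706*(1/250912) - 39736*(-1/1727587) = 1087853/125456 + 39736/1727587 = 1884345820327/216736154672 ≈ 8.6942)
(-2146266 - 1706669) - p = (-2146266 - 1706669) - 1*1884345820327/216736154672 = -3852935 - 1884345820327/216736154672 = -835072200446982647/216736154672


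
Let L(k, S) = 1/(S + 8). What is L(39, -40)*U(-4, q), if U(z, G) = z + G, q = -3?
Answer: 7/32 ≈ 0.21875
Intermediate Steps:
U(z, G) = G + z
L(k, S) = 1/(8 + S)
L(39, -40)*U(-4, q) = (-3 - 4)/(8 - 40) = -7/(-32) = -1/32*(-7) = 7/32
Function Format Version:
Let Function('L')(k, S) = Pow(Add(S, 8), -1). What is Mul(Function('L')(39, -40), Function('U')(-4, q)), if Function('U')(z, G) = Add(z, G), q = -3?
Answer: Rational(7, 32) ≈ 0.21875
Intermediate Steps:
Function('U')(z, G) = Add(G, z)
Function('L')(k, S) = Pow(Add(8, S), -1)
Mul(Function('L')(39, -40), Function('U')(-4, q)) = Mul(Pow(Add(8, -40), -1), Add(-3, -4)) = Mul(Pow(-32, -1), -7) = Mul(Rational(-1, 32), -7) = Rational(7, 32)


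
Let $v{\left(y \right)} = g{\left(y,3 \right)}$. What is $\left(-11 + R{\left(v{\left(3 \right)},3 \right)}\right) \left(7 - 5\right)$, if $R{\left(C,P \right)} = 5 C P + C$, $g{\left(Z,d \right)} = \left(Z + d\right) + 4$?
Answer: $298$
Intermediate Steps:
$g{\left(Z,d \right)} = 4 + Z + d$
$v{\left(y \right)} = 7 + y$ ($v{\left(y \right)} = 4 + y + 3 = 7 + y$)
$R{\left(C,P \right)} = C + 5 C P$ ($R{\left(C,P \right)} = 5 C P + C = C + 5 C P$)
$\left(-11 + R{\left(v{\left(3 \right)},3 \right)}\right) \left(7 - 5\right) = \left(-11 + \left(7 + 3\right) \left(1 + 5 \cdot 3\right)\right) \left(7 - 5\right) = \left(-11 + 10 \left(1 + 15\right)\right) \left(7 - 5\right) = \left(-11 + 10 \cdot 16\right) 2 = \left(-11 + 160\right) 2 = 149 \cdot 2 = 298$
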